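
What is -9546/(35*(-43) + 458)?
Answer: 3182/349 ≈ 9.1175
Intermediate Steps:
-9546/(35*(-43) + 458) = -9546/(-1505 + 458) = -9546/(-1047) = -9546*(-1/1047) = 3182/349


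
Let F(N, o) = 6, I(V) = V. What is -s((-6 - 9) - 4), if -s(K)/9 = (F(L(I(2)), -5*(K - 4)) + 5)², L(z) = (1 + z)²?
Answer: 1089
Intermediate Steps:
s(K) = -1089 (s(K) = -9*(6 + 5)² = -9*11² = -9*121 = -1089)
-s((-6 - 9) - 4) = -1*(-1089) = 1089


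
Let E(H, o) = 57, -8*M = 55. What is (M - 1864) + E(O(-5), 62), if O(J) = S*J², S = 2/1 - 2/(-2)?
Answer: -14511/8 ≈ -1813.9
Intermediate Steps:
M = -55/8 (M = -⅛*55 = -55/8 ≈ -6.8750)
S = 3 (S = 2*1 - 2*(-½) = 2 + 1 = 3)
O(J) = 3*J²
(M - 1864) + E(O(-5), 62) = (-55/8 - 1864) + 57 = -14967/8 + 57 = -14511/8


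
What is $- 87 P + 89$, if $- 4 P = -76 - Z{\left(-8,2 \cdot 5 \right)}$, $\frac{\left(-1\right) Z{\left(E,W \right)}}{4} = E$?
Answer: $-2260$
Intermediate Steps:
$Z{\left(E,W \right)} = - 4 E$
$P = 27$ ($P = - \frac{-76 - \left(-4\right) \left(-8\right)}{4} = - \frac{-76 - 32}{4} = \left(- \frac{1}{4}\right) \left(-108\right) = 27$)
$- 87 P + 89 = \left(-87\right) 27 + 89 = -2349 + 89 = -2260$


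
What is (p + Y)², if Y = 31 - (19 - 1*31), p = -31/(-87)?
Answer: 14227984/7569 ≈ 1879.8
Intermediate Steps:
p = 31/87 (p = -31*(-1/87) = 31/87 ≈ 0.35632)
Y = 43 (Y = 31 - (19 - 31) = 31 - 1*(-12) = 31 + 12 = 43)
(p + Y)² = (31/87 + 43)² = (3772/87)² = 14227984/7569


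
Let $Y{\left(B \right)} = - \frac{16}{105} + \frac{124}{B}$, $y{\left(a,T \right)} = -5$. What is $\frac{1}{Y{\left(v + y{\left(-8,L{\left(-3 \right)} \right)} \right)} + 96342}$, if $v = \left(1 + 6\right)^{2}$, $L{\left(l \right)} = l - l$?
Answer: $\frac{1155}{111278089} \approx 1.0379 \cdot 10^{-5}$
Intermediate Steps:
$L{\left(l \right)} = 0$
$v = 49$ ($v = 7^{2} = 49$)
$Y{\left(B \right)} = - \frac{16}{105} + \frac{124}{B}$ ($Y{\left(B \right)} = \left(-16\right) \frac{1}{105} + \frac{124}{B} = - \frac{16}{105} + \frac{124}{B}$)
$\frac{1}{Y{\left(v + y{\left(-8,L{\left(-3 \right)} \right)} \right)} + 96342} = \frac{1}{\left(- \frac{16}{105} + \frac{124}{49 - 5}\right) + 96342} = \frac{1}{\left(- \frac{16}{105} + \frac{124}{44}\right) + 96342} = \frac{1}{\left(- \frac{16}{105} + 124 \cdot \frac{1}{44}\right) + 96342} = \frac{1}{\left(- \frac{16}{105} + \frac{31}{11}\right) + 96342} = \frac{1}{\frac{3079}{1155} + 96342} = \frac{1}{\frac{111278089}{1155}} = \frac{1155}{111278089}$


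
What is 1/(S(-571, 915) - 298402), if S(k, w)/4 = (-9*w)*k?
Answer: 1/18510338 ≈ 5.4024e-8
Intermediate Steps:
S(k, w) = -36*k*w (S(k, w) = 4*((-9*w)*k) = 4*(-9*k*w) = -36*k*w)
1/(S(-571, 915) - 298402) = 1/(-36*(-571)*915 - 298402) = 1/(18808740 - 298402) = 1/18510338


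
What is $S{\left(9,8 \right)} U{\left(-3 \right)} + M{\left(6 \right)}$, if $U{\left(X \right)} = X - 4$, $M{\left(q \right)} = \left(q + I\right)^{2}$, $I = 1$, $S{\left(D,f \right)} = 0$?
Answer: $49$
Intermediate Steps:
$M{\left(q \right)} = \left(1 + q\right)^{2}$ ($M{\left(q \right)} = \left(q + 1\right)^{2} = \left(1 + q\right)^{2}$)
$U{\left(X \right)} = -4 + X$
$S{\left(9,8 \right)} U{\left(-3 \right)} + M{\left(6 \right)} = 0 \left(-4 - 3\right) + \left(1 + 6\right)^{2} = 0 \left(-7\right) + 7^{2} = 0 + 49 = 49$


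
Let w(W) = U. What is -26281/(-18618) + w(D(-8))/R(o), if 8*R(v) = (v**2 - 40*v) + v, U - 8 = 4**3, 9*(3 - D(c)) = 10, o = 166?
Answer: 282390005/196252338 ≈ 1.4389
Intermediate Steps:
D(c) = 17/9 (D(c) = 3 - 1/9*10 = 3 - 10/9 = 17/9)
U = 72 (U = 8 + 4**3 = 8 + 64 = 72)
w(W) = 72
R(v) = -39*v/8 + v**2/8 (R(v) = ((v**2 - 40*v) + v)/8 = (v**2 - 39*v)/8 = -39*v/8 + v**2/8)
-26281/(-18618) + w(D(-8))/R(o) = -26281/(-18618) + 72/(((1/8)*166*(-39 + 166))) = -26281*(-1/18618) + 72/(((1/8)*166*127)) = 26281/18618 + 72/(10541/4) = 26281/18618 + 72*(4/10541) = 26281/18618 + 288/10541 = 282390005/196252338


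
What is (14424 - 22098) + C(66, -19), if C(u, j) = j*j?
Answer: -7313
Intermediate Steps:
C(u, j) = j²
(14424 - 22098) + C(66, -19) = (14424 - 22098) + (-19)² = -7674 + 361 = -7313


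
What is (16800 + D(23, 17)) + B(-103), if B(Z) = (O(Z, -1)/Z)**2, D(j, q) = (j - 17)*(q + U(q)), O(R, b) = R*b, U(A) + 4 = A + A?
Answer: 17083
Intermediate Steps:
U(A) = -4 + 2*A (U(A) = -4 + (A + A) = -4 + 2*A)
D(j, q) = (-17 + j)*(-4 + 3*q) (D(j, q) = (j - 17)*(q + (-4 + 2*q)) = (-17 + j)*(-4 + 3*q))
B(Z) = 1 (B(Z) = ((Z*(-1))/Z)**2 = ((-Z)/Z)**2 = (-1)**2 = 1)
(16800 + D(23, 17)) + B(-103) = (16800 + (68 - 51*17 - 4*23 + 3*23*17)) + 1 = (16800 + (68 - 867 - 92 + 1173)) + 1 = (16800 + 282) + 1 = 17082 + 1 = 17083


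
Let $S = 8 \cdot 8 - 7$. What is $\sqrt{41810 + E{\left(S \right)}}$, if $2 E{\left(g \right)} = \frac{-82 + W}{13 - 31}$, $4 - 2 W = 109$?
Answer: $\frac{\sqrt{6021178}}{12} \approx 204.48$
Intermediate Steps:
$W = - \frac{105}{2}$ ($W = 2 - \frac{109}{2} = - \frac{105}{2} \approx -52.5$)
$S = 57$ ($S = 64 - 7 = 57$)
$E{\left(g \right)} = \frac{269}{72}$ ($E{\left(g \right)} = \frac{\left(-82 - \frac{105}{2}\right) \frac{1}{13 - 31}}{2} = \frac{\left(- \frac{269}{2}\right) \frac{1}{-18}}{2} = \frac{\left(- \frac{269}{2}\right) \left(- \frac{1}{18}\right)}{2} = \frac{1}{2} \cdot \frac{269}{36} = \frac{269}{72}$)
$\sqrt{41810 + E{\left(S \right)}} = \sqrt{41810 + \frac{269}{72}} = \sqrt{\frac{3010589}{72}} = \frac{\sqrt{6021178}}{12}$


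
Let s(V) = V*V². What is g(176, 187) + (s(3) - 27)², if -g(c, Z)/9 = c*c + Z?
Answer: -280467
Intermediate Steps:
s(V) = V³
g(c, Z) = -9*Z - 9*c² (g(c, Z) = -9*(c*c + Z) = -9*(c² + Z) = -9*(Z + c²) = -9*Z - 9*c²)
g(176, 187) + (s(3) - 27)² = (-9*187 - 9*176²) + (3³ - 27)² = (-1683 - 9*30976) + (27 - 27)² = (-1683 - 278784) + 0² = -280467 + 0 = -280467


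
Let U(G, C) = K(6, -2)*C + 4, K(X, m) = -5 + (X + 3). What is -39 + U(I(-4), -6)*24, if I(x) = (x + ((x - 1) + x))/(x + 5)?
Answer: -519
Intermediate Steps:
K(X, m) = -2 + X (K(X, m) = -5 + (3 + X) = -2 + X)
I(x) = (-1 + 3*x)/(5 + x) (I(x) = (x + ((-1 + x) + x))/(5 + x) = (x + (-1 + 2*x))/(5 + x) = (-1 + 3*x)/(5 + x))
U(G, C) = 4 + 4*C (U(G, C) = (-2 + 6)*C + 4 = 4*C + 4 = 4 + 4*C)
-39 + U(I(-4), -6)*24 = -39 + (4 + 4*(-6))*24 = -39 + (4 - 24)*24 = -39 - 20*24 = -39 - 480 = -519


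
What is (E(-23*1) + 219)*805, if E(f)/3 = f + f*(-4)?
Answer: 342930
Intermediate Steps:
E(f) = -9*f (E(f) = 3*(f + f*(-4)) = 3*(f - 4*f) = 3*(-3*f) = -9*f)
(E(-23*1) + 219)*805 = (-(-207) + 219)*805 = (-9*(-23) + 219)*805 = (207 + 219)*805 = 426*805 = 342930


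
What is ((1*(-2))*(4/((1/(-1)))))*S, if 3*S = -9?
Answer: -24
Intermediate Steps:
S = -3 (S = (⅓)*(-9) = -3)
((1*(-2))*(4/((1/(-1)))))*S = ((1*(-2))*(4/((1/(-1)))))*(-3) = -8/(1*(-1))*(-3) = -8/(-1)*(-3) = -8*(-1)*(-3) = -2*(-4)*(-3) = 8*(-3) = -24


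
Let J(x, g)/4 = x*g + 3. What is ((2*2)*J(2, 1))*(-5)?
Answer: -400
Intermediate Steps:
J(x, g) = 12 + 4*g*x (J(x, g) = 4*(x*g + 3) = 4*(g*x + 3) = 4*(3 + g*x) = 12 + 4*g*x)
((2*2)*J(2, 1))*(-5) = ((2*2)*(12 + 4*1*2))*(-5) = (4*(12 + 8))*(-5) = (4*20)*(-5) = 80*(-5) = -400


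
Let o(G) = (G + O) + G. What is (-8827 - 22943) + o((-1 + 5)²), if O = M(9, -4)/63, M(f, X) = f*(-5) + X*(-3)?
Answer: -666509/21 ≈ -31739.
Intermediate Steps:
M(f, X) = -5*f - 3*X
O = -11/21 (O = (-5*9 - 3*(-4))/63 = (-45 + 12)*(1/63) = -33*1/63 = -11/21 ≈ -0.52381)
o(G) = -11/21 + 2*G (o(G) = (G - 11/21) + G = (-11/21 + G) + G = -11/21 + 2*G)
(-8827 - 22943) + o((-1 + 5)²) = (-8827 - 22943) + (-11/21 + 2*(-1 + 5)²) = -31770 + (-11/21 + 2*4²) = -31770 + (-11/21 + 2*16) = -31770 + (-11/21 + 32) = -31770 + 661/21 = -666509/21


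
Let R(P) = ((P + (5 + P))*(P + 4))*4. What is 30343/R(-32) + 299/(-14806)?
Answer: 223641333/48919024 ≈ 4.5717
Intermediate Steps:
R(P) = 4*(4 + P)*(5 + 2*P) (R(P) = ((5 + 2*P)*(4 + P))*4 = ((4 + P)*(5 + 2*P))*4 = 4*(4 + P)*(5 + 2*P))
30343/R(-32) + 299/(-14806) = 30343/(80 + 8*(-32)**2 + 52*(-32)) + 299/(-14806) = 30343/(80 + 8*1024 - 1664) + 299*(-1/14806) = 30343/(80 + 8192 - 1664) - 299/14806 = 30343/6608 - 299/14806 = 223641333/48919024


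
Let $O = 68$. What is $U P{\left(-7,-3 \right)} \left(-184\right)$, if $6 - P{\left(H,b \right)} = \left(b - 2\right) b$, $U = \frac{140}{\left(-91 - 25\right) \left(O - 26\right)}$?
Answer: $- \frac{1380}{29} \approx -47.586$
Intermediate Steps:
$U = - \frac{5}{174}$ ($U = \frac{140}{\left(-91 - 25\right) \left(68 - 26\right)} = \frac{140}{\left(-116\right) 42} = \frac{140}{-4872} = 140 \left(- \frac{1}{4872}\right) = - \frac{5}{174} \approx -0.028736$)
$P{\left(H,b \right)} = 6 - b \left(-2 + b\right)$ ($P{\left(H,b \right)} = 6 - \left(b - 2\right) b = 6 - \left(-2 + b\right) b = 6 - b \left(-2 + b\right)$)
$U P{\left(-7,-3 \right)} \left(-184\right) = - \frac{5 \left(6 - \left(-3\right)^{2} + 2 \left(-3\right)\right)}{174} \left(-184\right) = - \frac{5 \left(6 - 9 - 6\right)}{174} \left(-184\right) = \left(- \frac{5}{174}\right) \left(-9\right) \left(-184\right) = \frac{15}{58} \left(-184\right) = - \frac{1380}{29}$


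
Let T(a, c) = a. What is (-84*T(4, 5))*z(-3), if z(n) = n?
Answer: 1008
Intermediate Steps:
(-84*T(4, 5))*z(-3) = -84*4*(-3) = -336*(-3) = 1008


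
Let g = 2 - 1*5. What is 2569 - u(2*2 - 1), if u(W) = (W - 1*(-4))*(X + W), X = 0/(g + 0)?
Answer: 2548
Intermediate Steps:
g = -3 (g = 2 - 5 = -3)
X = 0 (X = 0/(-3 + 0) = 0/(-3) = 0*(-⅓) = 0)
u(W) = W*(4 + W) (u(W) = (W - 1*(-4))*(0 + W) = (W + 4)*W = (4 + W)*W = W*(4 + W))
2569 - u(2*2 - 1) = 2569 - (2*2 - 1)*(4 + (2*2 - 1)) = 2569 - (4 - 1)*(4 + (4 - 1)) = 2569 - 3*(4 + 3) = 2569 - 3*7 = 2569 - 1*21 = 2569 - 21 = 2548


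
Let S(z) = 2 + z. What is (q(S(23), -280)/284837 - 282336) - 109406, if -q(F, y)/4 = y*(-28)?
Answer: -2277196886/5813 ≈ -3.9174e+5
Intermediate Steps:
q(F, y) = 112*y (q(F, y) = -4*y*(-28) = -(-112)*y = 112*y)
(q(S(23), -280)/284837 - 282336) - 109406 = ((112*(-280))/284837 - 282336) - 109406 = (-31360*1/284837 - 282336) - 109406 = (-640/5813 - 282336) - 109406 = -1641219808/5813 - 109406 = -2277196886/5813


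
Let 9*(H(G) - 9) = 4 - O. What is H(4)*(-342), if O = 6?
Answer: -3002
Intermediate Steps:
H(G) = 79/9 (H(G) = 9 + (4 - 1*6)/9 = 9 + (4 - 6)/9 = 9 + (⅑)*(-2) = 9 - 2/9 = 79/9)
H(4)*(-342) = (79/9)*(-342) = -3002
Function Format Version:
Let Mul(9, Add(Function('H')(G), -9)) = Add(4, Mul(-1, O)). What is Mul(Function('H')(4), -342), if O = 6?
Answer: -3002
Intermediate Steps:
Function('H')(G) = Rational(79, 9) (Function('H')(G) = Add(9, Mul(Rational(1, 9), Add(4, Mul(-1, 6)))) = Add(9, Mul(Rational(1, 9), Add(4, -6))) = Add(9, Mul(Rational(1, 9), -2)) = Add(9, Rational(-2, 9)) = Rational(79, 9))
Mul(Function('H')(4), -342) = Mul(Rational(79, 9), -342) = -3002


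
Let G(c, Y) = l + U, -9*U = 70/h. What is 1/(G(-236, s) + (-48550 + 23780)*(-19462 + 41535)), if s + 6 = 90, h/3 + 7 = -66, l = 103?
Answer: -1971/1077640518827 ≈ -1.8290e-9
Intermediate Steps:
h = -219 (h = -21 + 3*(-66) = -21 - 198 = -219)
s = 84 (s = -6 + 90 = 84)
U = 70/1971 (U = -70/(9*(-219)) = -70*(-1)/(9*219) = -⅑*(-70/219) = 70/1971 ≈ 0.035515)
G(c, Y) = 203083/1971 (G(c, Y) = 103 + 70/1971 = 203083/1971)
1/(G(-236, s) + (-48550 + 23780)*(-19462 + 41535)) = 1/(203083/1971 + (-48550 + 23780)*(-19462 + 41535)) = 1/(203083/1971 - 24770*22073) = 1/(203083/1971 - 546748210) = 1/(-1077640518827/1971) = -1971/1077640518827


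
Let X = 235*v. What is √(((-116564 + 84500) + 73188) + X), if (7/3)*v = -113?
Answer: √1457421/7 ≈ 172.46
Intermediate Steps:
v = -339/7 (v = (3/7)*(-113) = -339/7 ≈ -48.429)
X = -79665/7 (X = 235*(-339/7) = -79665/7 ≈ -11381.)
√(((-116564 + 84500) + 73188) + X) = √(((-116564 + 84500) + 73188) - 79665/7) = √((-32064 + 73188) - 79665/7) = √(41124 - 79665/7) = √(208203/7) = √1457421/7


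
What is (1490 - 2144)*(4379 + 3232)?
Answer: -4977594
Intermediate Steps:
(1490 - 2144)*(4379 + 3232) = -654*7611 = -4977594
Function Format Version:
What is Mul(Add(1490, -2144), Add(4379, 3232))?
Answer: -4977594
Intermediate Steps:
Mul(Add(1490, -2144), Add(4379, 3232)) = Mul(-654, 7611) = -4977594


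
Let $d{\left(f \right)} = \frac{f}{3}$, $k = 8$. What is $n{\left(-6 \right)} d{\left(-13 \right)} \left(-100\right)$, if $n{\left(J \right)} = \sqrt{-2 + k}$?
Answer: $\frac{1300 \sqrt{6}}{3} \approx 1061.4$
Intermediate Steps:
$d{\left(f \right)} = \frac{f}{3}$ ($d{\left(f \right)} = f \frac{1}{3} = \frac{f}{3}$)
$n{\left(J \right)} = \sqrt{6}$ ($n{\left(J \right)} = \sqrt{-2 + 8} = \sqrt{6}$)
$n{\left(-6 \right)} d{\left(-13 \right)} \left(-100\right) = \sqrt{6} \cdot \frac{1}{3} \left(-13\right) \left(-100\right) = \sqrt{6} \left(- \frac{13}{3}\right) \left(-100\right) = - \frac{13 \sqrt{6}}{3} \left(-100\right) = \frac{1300 \sqrt{6}}{3}$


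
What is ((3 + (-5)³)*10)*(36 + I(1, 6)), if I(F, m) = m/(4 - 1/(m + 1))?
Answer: -412360/9 ≈ -45818.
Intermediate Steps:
I(F, m) = m/(4 - 1/(1 + m))
((3 + (-5)³)*10)*(36 + I(1, 6)) = ((3 + (-5)³)*10)*(36 + 6*(1 + 6)/(3 + 4*6)) = ((3 - 125)*10)*(36 + 6*7/(3 + 24)) = (-122*10)*(36 + 6*7/27) = -1220*(36 + 6*(1/27)*7) = -1220*(36 + 14/9) = -1220*338/9 = -412360/9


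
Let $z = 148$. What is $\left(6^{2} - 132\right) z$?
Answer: $-14208$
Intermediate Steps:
$\left(6^{2} - 132\right) z = \left(6^{2} - 132\right) 148 = \left(36 - 132\right) 148 = \left(-96\right) 148 = -14208$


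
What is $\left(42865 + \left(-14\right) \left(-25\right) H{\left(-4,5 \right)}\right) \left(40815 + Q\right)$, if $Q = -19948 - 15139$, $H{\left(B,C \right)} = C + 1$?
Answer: $257559520$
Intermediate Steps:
$H{\left(B,C \right)} = 1 + C$
$Q = -35087$ ($Q = -19948 - 15139 = -35087$)
$\left(42865 + \left(-14\right) \left(-25\right) H{\left(-4,5 \right)}\right) \left(40815 + Q\right) = \left(42865 + \left(-14\right) \left(-25\right) \left(1 + 5\right)\right) \left(40815 - 35087\right) = \left(42865 + 350 \cdot 6\right) 5728 = \left(42865 + 2100\right) 5728 = 44965 \cdot 5728 = 257559520$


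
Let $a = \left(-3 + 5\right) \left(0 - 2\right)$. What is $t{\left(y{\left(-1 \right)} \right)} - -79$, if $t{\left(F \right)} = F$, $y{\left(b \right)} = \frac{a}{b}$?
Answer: $83$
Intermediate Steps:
$a = -4$ ($a = 2 \left(-2\right) = -4$)
$y{\left(b \right)} = - \frac{4}{b}$
$t{\left(y{\left(-1 \right)} \right)} - -79 = - \frac{4}{-1} - -79 = \left(-4\right) \left(-1\right) + 79 = 4 + 79 = 83$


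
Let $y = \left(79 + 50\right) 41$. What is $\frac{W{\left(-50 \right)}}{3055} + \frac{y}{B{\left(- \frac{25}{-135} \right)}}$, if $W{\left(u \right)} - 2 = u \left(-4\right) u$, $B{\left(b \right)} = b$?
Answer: $\frac{17448527}{611} \approx 28557.0$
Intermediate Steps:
$y = 5289$ ($y = 129 \cdot 41 = 5289$)
$W{\left(u \right)} = 2 - 4 u^{2}$ ($W{\left(u \right)} = 2 + u \left(-4\right) u = 2 + - 4 u u = 2 - 4 u^{2}$)
$\frac{W{\left(-50 \right)}}{3055} + \frac{y}{B{\left(- \frac{25}{-135} \right)}} = \frac{2 - 4 \left(-50\right)^{2}}{3055} + \frac{5289}{\left(-25\right) \frac{1}{-135}} = \left(2 - 10000\right) \frac{1}{3055} + \frac{5289}{\left(-25\right) \left(- \frac{1}{135}\right)} = \left(2 - 10000\right) \frac{1}{3055} + \frac{5289}{\frac{5}{27}} = \left(-9998\right) \frac{1}{3055} + 5289 \cdot \frac{27}{5} = - \frac{9998}{3055} + \frac{142803}{5} = \frac{17448527}{611}$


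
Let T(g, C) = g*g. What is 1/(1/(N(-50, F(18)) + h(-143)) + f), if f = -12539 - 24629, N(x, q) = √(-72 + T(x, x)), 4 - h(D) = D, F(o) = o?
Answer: -712919261/26497777629153 + 2*√607/26497777629153 ≈ -2.6905e-5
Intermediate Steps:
T(g, C) = g²
h(D) = 4 - D
N(x, q) = √(-72 + x²)
f = -37168
1/(1/(N(-50, F(18)) + h(-143)) + f) = 1/(1/(√(-72 + (-50)²) + (4 - 1*(-143))) - 37168) = 1/(1/(√(-72 + 2500) + (4 + 143)) - 37168) = 1/(1/(√2428 + 147) - 37168) = 1/(1/(2*√607 + 147) - 37168) = 1/(1/(147 + 2*√607) - 37168) = 1/(-37168 + 1/(147 + 2*√607))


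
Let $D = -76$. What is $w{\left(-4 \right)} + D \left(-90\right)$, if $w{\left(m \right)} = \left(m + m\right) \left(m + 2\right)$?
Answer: $6856$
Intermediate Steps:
$w{\left(m \right)} = 2 m \left(2 + m\right)$
$w{\left(-4 \right)} + D \left(-90\right) = 2 \left(-4\right) \left(2 - 4\right) - -6840 = 2 \left(-4\right) \left(-2\right) + 6840 = 16 + 6840 = 6856$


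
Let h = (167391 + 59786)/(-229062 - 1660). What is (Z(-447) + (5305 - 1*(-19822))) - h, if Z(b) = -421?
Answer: 5700444909/230722 ≈ 24707.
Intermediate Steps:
h = -227177/230722 (h = 227177/(-230722) = 227177*(-1/230722) = -227177/230722 ≈ -0.98464)
(Z(-447) + (5305 - 1*(-19822))) - h = (-421 + (5305 - 1*(-19822))) - 1*(-227177/230722) = (-421 + (5305 + 19822)) + 227177/230722 = (-421 + 25127) + 227177/230722 = 24706 + 227177/230722 = 5700444909/230722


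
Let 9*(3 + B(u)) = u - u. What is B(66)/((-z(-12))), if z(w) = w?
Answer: -¼ ≈ -0.25000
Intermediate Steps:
B(u) = -3 (B(u) = -3 + (u - u)/9 = -3 + (⅑)*0 = -3 + 0 = -3)
B(66)/((-z(-12))) = -3/((-1*(-12))) = -3/12 = -3*1/12 = -¼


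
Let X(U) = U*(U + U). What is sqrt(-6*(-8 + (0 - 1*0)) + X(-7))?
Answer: sqrt(146) ≈ 12.083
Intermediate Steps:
X(U) = 2*U**2 (X(U) = U*(2*U) = 2*U**2)
sqrt(-6*(-8 + (0 - 1*0)) + X(-7)) = sqrt(-6*(-8 + (0 - 1*0)) + 2*(-7)**2) = sqrt(-6*(-8 + (0 + 0)) + 2*49) = sqrt(-6*(-8 + 0) + 98) = sqrt(-6*(-8) + 98) = sqrt(48 + 98) = sqrt(146)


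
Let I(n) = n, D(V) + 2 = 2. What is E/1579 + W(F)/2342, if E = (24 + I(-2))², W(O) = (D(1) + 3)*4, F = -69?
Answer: 576238/1849009 ≈ 0.31165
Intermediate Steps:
D(V) = 0 (D(V) = -2 + 2 = 0)
W(O) = 12 (W(O) = (0 + 3)*4 = 3*4 = 12)
E = 484 (E = (24 - 2)² = 22² = 484)
E/1579 + W(F)/2342 = 484/1579 + 12/2342 = 484*(1/1579) + 12*(1/2342) = 484/1579 + 6/1171 = 576238/1849009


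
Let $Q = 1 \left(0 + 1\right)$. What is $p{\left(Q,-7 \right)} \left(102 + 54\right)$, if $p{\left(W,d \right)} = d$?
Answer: $-1092$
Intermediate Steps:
$Q = 1$ ($Q = 1 \cdot 1 = 1$)
$p{\left(Q,-7 \right)} \left(102 + 54\right) = - 7 \left(102 + 54\right) = \left(-7\right) 156 = -1092$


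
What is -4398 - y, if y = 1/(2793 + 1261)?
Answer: -17829493/4054 ≈ -4398.0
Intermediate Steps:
y = 1/4054 ≈ 0.00024667
-4398 - y = -4398 - 1*1/4054 = -4398 - 1/4054 = -17829493/4054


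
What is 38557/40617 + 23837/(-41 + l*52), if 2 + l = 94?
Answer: 127895920/21405159 ≈ 5.9750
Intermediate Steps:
l = 92 (l = -2 + 94 = 92)
38557/40617 + 23837/(-41 + l*52) = 38557/40617 + 23837/(-41 + 92*52) = 38557*(1/40617) + 23837/(-41 + 4784) = 38557/40617 + 23837/4743 = 127895920/21405159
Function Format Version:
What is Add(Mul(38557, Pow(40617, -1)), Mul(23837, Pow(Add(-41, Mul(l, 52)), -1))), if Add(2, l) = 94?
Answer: Rational(127895920, 21405159) ≈ 5.9750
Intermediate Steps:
l = 92 (l = Add(-2, 94) = 92)
Add(Mul(38557, Pow(40617, -1)), Mul(23837, Pow(Add(-41, Mul(l, 52)), -1))) = Add(Mul(38557, Pow(40617, -1)), Mul(23837, Pow(Add(-41, Mul(92, 52)), -1))) = Add(Mul(38557, Rational(1, 40617)), Mul(23837, Pow(Add(-41, 4784), -1))) = Add(Rational(38557, 40617), Mul(23837, Pow(4743, -1))) = Add(Rational(38557, 40617), Mul(23837, Rational(1, 4743))) = Add(Rational(38557, 40617), Rational(23837, 4743)) = Rational(127895920, 21405159)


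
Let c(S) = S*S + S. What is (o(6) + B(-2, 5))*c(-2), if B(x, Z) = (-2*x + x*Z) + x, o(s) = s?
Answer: -4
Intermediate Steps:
c(S) = S + S² (c(S) = S² + S = S + S²)
B(x, Z) = -x + Z*x (B(x, Z) = (-2*x + Z*x) + x = -x + Z*x)
(o(6) + B(-2, 5))*c(-2) = (6 - 2*(-1 + 5))*(-2*(1 - 2)) = (6 - 2*4)*(-2*(-1)) = (6 - 8)*2 = -2*2 = -4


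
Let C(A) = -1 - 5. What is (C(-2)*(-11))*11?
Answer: 726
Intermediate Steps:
C(A) = -6
(C(-2)*(-11))*11 = -6*(-11)*11 = 66*11 = 726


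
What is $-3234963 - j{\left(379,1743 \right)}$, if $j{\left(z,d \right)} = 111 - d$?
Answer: $-3233331$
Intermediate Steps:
$-3234963 - j{\left(379,1743 \right)} = -3234963 - \left(111 - 1743\right) = -3234963 - -1632 = -3234963 + 1632 = -3233331$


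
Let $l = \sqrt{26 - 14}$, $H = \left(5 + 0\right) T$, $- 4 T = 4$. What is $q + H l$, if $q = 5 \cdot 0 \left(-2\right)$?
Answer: $- 10 \sqrt{3} \approx -17.32$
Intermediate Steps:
$T = -1$ ($T = \left(- \frac{1}{4}\right) 4 = -1$)
$q = 0$ ($q = 0 \left(-2\right) = 0$)
$H = -5$ ($H = \left(5 + 0\right) \left(-1\right) = 5 \left(-1\right) = -5$)
$l = 2 \sqrt{3}$ ($l = \sqrt{12} = 2 \sqrt{3} \approx 3.4641$)
$q + H l = 0 - 5 \cdot 2 \sqrt{3} = 0 - 10 \sqrt{3} = - 10 \sqrt{3}$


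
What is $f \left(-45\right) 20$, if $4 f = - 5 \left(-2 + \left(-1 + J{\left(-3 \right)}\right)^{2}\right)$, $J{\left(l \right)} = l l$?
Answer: $69750$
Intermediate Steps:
$J{\left(l \right)} = l^{2}$
$f = - \frac{155}{2}$ ($f = \frac{\left(-5\right) \left(-2 + \left(-1 + \left(-3\right)^{2}\right)^{2}\right)}{4} = \frac{\left(-5\right) \left(-2 + \left(-1 + 9\right)^{2}\right)}{4} = \frac{\left(-5\right) \left(-2 + 8^{2}\right)}{4} = \frac{\left(-5\right) \left(-2 + 64\right)}{4} = \frac{\left(-5\right) 62}{4} = \frac{1}{4} \left(-310\right) = - \frac{155}{2} \approx -77.5$)
$f \left(-45\right) 20 = \left(- \frac{155}{2}\right) \left(-45\right) 20 = \frac{6975}{2} \cdot 20 = 69750$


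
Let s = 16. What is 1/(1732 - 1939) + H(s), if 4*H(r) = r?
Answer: 827/207 ≈ 3.9952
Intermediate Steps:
H(r) = r/4
1/(1732 - 1939) + H(s) = 1/(1732 - 1939) + (¼)*16 = 1/(-207) + 4 = -1/207 + 4 = 827/207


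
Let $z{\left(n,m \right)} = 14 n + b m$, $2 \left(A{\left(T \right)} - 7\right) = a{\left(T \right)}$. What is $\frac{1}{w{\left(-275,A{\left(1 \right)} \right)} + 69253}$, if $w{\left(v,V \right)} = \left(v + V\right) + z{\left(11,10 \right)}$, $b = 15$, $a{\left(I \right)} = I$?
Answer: $\frac{2}{138579} \approx 1.4432 \cdot 10^{-5}$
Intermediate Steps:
$A{\left(T \right)} = 7 + \frac{T}{2}$
$z{\left(n,m \right)} = 14 n + 15 m$
$w{\left(v,V \right)} = 304 + V + v$ ($w{\left(v,V \right)} = \left(v + V\right) + \left(14 \cdot 11 + 15 \cdot 10\right) = \left(V + v\right) + \left(154 + 150\right) = \left(V + v\right) + 304 = 304 + V + v$)
$\frac{1}{w{\left(-275,A{\left(1 \right)} \right)} + 69253} = \frac{1}{\left(304 + \left(7 + \frac{1}{2} \cdot 1\right) - 275\right) + 69253} = \frac{1}{\left(304 + \left(7 + \frac{1}{2}\right) - 275\right) + 69253} = \frac{1}{\left(304 + \frac{15}{2} - 275\right) + 69253} = \frac{1}{\frac{73}{2} + 69253} = \frac{1}{\frac{138579}{2}} = \frac{2}{138579}$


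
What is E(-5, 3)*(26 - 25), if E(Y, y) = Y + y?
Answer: -2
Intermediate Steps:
E(-5, 3)*(26 - 25) = (-5 + 3)*(26 - 25) = -2*1 = -2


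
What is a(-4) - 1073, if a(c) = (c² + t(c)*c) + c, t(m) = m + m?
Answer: -1029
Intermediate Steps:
t(m) = 2*m
a(c) = c + 3*c² (a(c) = (c² + (2*c)*c) + c = (c² + 2*c²) + c = 3*c² + c = c + 3*c²)
a(-4) - 1073 = -4*(1 + 3*(-4)) - 1073 = -4*(1 - 12) - 1073 = -4*(-11) - 1073 = 44 - 1073 = -1029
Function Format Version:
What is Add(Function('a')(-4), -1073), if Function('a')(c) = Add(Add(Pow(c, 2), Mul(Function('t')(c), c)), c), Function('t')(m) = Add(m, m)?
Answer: -1029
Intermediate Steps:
Function('t')(m) = Mul(2, m)
Function('a')(c) = Add(c, Mul(3, Pow(c, 2))) (Function('a')(c) = Add(Add(Pow(c, 2), Mul(Mul(2, c), c)), c) = Add(Add(Pow(c, 2), Mul(2, Pow(c, 2))), c) = Add(Mul(3, Pow(c, 2)), c) = Add(c, Mul(3, Pow(c, 2))))
Add(Function('a')(-4), -1073) = Add(Mul(-4, Add(1, Mul(3, -4))), -1073) = Add(Mul(-4, Add(1, -12)), -1073) = Add(Mul(-4, -11), -1073) = Add(44, -1073) = -1029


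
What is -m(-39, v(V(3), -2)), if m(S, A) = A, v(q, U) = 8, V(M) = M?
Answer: -8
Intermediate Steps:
-m(-39, v(V(3), -2)) = -1*8 = -8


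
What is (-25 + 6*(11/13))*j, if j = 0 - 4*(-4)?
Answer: -4144/13 ≈ -318.77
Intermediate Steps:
j = 16 (j = 0 + 16 = 16)
(-25 + 6*(11/13))*j = (-25 + 6*(11/13))*16 = (-25 + 66/13)*16 = -259/13*16 = -4144/13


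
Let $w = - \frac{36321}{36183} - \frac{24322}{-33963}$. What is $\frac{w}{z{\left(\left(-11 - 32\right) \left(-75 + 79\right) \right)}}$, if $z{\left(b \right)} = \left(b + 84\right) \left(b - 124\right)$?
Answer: $- \frac{117842399}{10669983449664} \approx -1.1044 \cdot 10^{-5}$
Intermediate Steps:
$z{\left(b \right)} = \left(-124 + b\right) \left(84 + b\right)$ ($z{\left(b \right)} = \left(84 + b\right) \left(-124 + b\right) = \left(-124 + b\right) \left(84 + b\right)$)
$w = - \frac{117842399}{409627743}$ ($w = \left(-36321\right) \frac{1}{36183} - - \frac{24322}{33963} = - \frac{12107}{12061} + \frac{24322}{33963} = - \frac{117842399}{409627743} \approx -0.28768$)
$\frac{w}{z{\left(\left(-11 - 32\right) \left(-75 + 79\right) \right)}} = - \frac{117842399}{409627743 \left(-10416 + \left(\left(-11 - 32\right) \left(-75 + 79\right)\right)^{2} - 40 \left(-11 - 32\right) \left(-75 + 79\right)\right)} = - \frac{117842399}{409627743 \left(-10416 + \left(\left(-43\right) 4\right)^{2} - 40 \left(\left(-43\right) 4\right)\right)} = - \frac{117842399}{409627743 \left(-10416 + \left(-172\right)^{2} - -6880\right)} = - \frac{117842399}{409627743 \left(-10416 + 29584 + 6880\right)} = - \frac{117842399}{409627743 \cdot 26048} = \left(- \frac{117842399}{409627743}\right) \frac{1}{26048} = - \frac{117842399}{10669983449664}$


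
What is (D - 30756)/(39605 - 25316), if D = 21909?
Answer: -2949/4763 ≈ -0.61915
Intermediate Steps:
(D - 30756)/(39605 - 25316) = (21909 - 30756)/(39605 - 25316) = -8847/14289 = -8847*1/14289 = -2949/4763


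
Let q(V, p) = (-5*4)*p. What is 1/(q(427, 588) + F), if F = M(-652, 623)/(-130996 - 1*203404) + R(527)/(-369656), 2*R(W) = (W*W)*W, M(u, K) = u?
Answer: -1931452600/23096252625717 ≈ -8.3626e-5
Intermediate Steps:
q(V, p) = -20*p
R(W) = W³/2 (R(W) = ((W*W)*W)/2 = (W²*W)/2 = W³/2)
F = -382370049717/1931452600 (F = -652/(-130996 - 1*203404) + ((½)*527³)/(-369656) = -652/(-130996 - 203404) + ((½)*146363183)*(-1/369656) = -652/(-334400) + (146363183/2)*(-1/369656) = -652*(-1/334400) - 146363183/739312 = 163/83600 - 146363183/739312 = -382370049717/1931452600 ≈ -197.97)
1/(q(427, 588) + F) = 1/(-20*588 - 382370049717/1931452600) = 1/(-11760 - 382370049717/1931452600) = 1/(-23096252625717/1931452600) = -1931452600/23096252625717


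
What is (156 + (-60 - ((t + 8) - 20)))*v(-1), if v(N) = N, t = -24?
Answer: -132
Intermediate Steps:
(156 + (-60 - ((t + 8) - 20)))*v(-1) = (156 + (-60 - ((-24 + 8) - 20)))*(-1) = (156 + (-60 - (-16 - 20)))*(-1) = (156 + (-60 - 1*(-36)))*(-1) = (156 + (-60 + 36))*(-1) = (156 - 24)*(-1) = 132*(-1) = -132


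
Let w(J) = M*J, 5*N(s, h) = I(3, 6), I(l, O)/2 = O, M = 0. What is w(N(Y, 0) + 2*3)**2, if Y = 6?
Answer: 0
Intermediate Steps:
I(l, O) = 2*O
N(s, h) = 12/5 (N(s, h) = (2*6)/5 = (1/5)*12 = 12/5)
w(J) = 0 (w(J) = 0*J = 0)
w(N(Y, 0) + 2*3)**2 = 0**2 = 0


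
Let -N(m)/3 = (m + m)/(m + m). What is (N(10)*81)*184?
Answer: -44712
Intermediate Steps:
N(m) = -3 (N(m) = -3*(m + m)/(m + m) = -3*2*m/(2*m) = -3*2*m*1/(2*m) = -3*1 = -3)
(N(10)*81)*184 = -3*81*184 = -243*184 = -44712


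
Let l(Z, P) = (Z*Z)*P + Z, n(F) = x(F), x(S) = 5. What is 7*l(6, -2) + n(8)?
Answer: -457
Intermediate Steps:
n(F) = 5
l(Z, P) = Z + P*Z² (l(Z, P) = Z²*P + Z = P*Z² + Z = Z + P*Z²)
7*l(6, -2) + n(8) = 7*(6*(1 - 2*6)) + 5 = 7*(6*(1 - 12)) + 5 = 7*(6*(-11)) + 5 = 7*(-66) + 5 = -462 + 5 = -457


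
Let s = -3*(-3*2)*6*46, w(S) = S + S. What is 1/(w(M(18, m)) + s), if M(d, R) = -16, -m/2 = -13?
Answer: 1/4936 ≈ 0.00020259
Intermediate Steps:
m = 26 (m = -2*(-13) = 26)
w(S) = 2*S
s = 4968 (s = -(-18)*6*46 = -3*(-36)*46 = 108*46 = 4968)
1/(w(M(18, m)) + s) = 1/(2*(-16) + 4968) = 1/(-32 + 4968) = 1/4936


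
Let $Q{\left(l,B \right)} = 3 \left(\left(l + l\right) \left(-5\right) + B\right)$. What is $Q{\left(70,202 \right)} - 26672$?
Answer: $-28166$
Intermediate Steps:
$Q{\left(l,B \right)} = - 30 l + 3 B$ ($Q{\left(l,B \right)} = 3 \left(2 l \left(-5\right) + B\right) = 3 \left(- 10 l + B\right) = 3 \left(B - 10 l\right) = - 30 l + 3 B$)
$Q{\left(70,202 \right)} - 26672 = \left(\left(-30\right) 70 + 3 \cdot 202\right) - 26672 = \left(-2100 + 606\right) - 26672 = -1494 - 26672 = -28166$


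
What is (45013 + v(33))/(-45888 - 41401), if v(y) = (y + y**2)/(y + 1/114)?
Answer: -169511827/328468507 ≈ -0.51607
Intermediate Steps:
v(y) = (y + y**2)/(1/114 + y) (v(y) = (y + y**2)/(y + 1/114) = (y + y**2)/(1/114 + y))
(45013 + v(33))/(-45888 - 41401) = (45013 + 114*33*(1 + 33)/(1 + 114*33))/(-45888 - 41401) = (45013 + 114*33*34/(1 + 3762))/(-87289) = (45013 + 114*33*34/3763)*(-1/87289) = (45013 + 114*33*(1/3763)*34)*(-1/87289) = (45013 + 127908/3763)*(-1/87289) = (169511827/3763)*(-1/87289) = -169511827/328468507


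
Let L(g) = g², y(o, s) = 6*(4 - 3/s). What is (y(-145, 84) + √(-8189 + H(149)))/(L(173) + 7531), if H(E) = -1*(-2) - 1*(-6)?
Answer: 333/524440 + 9*I*√101/37460 ≈ 0.00063496 + 0.0024145*I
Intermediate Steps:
H(E) = 8 (H(E) = 2 + 6 = 8)
y(o, s) = 24 - 18/s
(y(-145, 84) + √(-8189 + H(149)))/(L(173) + 7531) = ((24 - 18/84) + √(-8189 + 8))/(173² + 7531) = ((24 - 18*1/84) + √(-8181))/(29929 + 7531) = ((24 - 3/14) + 9*I*√101)/37460 = (333/14 + 9*I*√101)*(1/37460) = 333/524440 + 9*I*√101/37460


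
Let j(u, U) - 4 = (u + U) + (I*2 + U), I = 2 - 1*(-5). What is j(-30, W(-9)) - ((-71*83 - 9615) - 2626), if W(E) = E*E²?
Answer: 16664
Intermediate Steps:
W(E) = E³
I = 7 (I = 2 + 5 = 7)
j(u, U) = 18 + u + 2*U (j(u, U) = 4 + ((u + U) + (7*2 + U)) = 4 + ((U + u) + (14 + U)) = 4 + (14 + u + 2*U) = 18 + u + 2*U)
j(-30, W(-9)) - ((-71*83 - 9615) - 2626) = (18 - 30 + 2*(-9)³) - ((-71*83 - 9615) - 2626) = (18 - 30 + 2*(-729)) - ((-5893 - 9615) - 2626) = (18 - 30 - 1458) - (-15508 - 2626) = -1470 - 1*(-18134) = -1470 + 18134 = 16664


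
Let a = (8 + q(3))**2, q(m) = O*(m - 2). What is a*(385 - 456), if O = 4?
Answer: -10224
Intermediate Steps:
q(m) = -8 + 4*m (q(m) = 4*(m - 2) = 4*(-2 + m) = -8 + 4*m)
a = 144 (a = (8 + (-8 + 4*3))**2 = (8 + (-8 + 12))**2 = (8 + 4)**2 = 12**2 = 144)
a*(385 - 456) = 144*(385 - 456) = 144*(-71) = -10224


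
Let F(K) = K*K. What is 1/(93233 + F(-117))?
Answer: 1/106922 ≈ 9.3526e-6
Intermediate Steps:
F(K) = K²
1/(93233 + F(-117)) = 1/(93233 + (-117)²) = 1/(93233 + 13689) = 1/106922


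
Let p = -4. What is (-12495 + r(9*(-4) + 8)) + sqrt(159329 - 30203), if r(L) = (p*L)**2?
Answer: 49 + sqrt(129126) ≈ 408.34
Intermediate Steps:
r(L) = 16*L**2 (r(L) = (-4*L)**2 = 16*L**2)
(-12495 + r(9*(-4) + 8)) + sqrt(159329 - 30203) = (-12495 + 16*(9*(-4) + 8)**2) + sqrt(159329 - 30203) = (-12495 + 16*(-36 + 8)**2) + sqrt(129126) = (-12495 + 16*(-28)**2) + sqrt(129126) = (-12495 + 16*784) + sqrt(129126) = (-12495 + 12544) + sqrt(129126) = 49 + sqrt(129126)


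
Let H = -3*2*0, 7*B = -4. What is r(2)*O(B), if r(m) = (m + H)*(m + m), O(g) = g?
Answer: -32/7 ≈ -4.5714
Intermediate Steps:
B = -4/7 (B = (1/7)*(-4) = -4/7 ≈ -0.57143)
H = 0 (H = -6*0 = 0)
r(m) = 2*m**2 (r(m) = (m + 0)*(m + m) = m*(2*m) = 2*m**2)
r(2)*O(B) = (2*2**2)*(-4/7) = (2*4)*(-4/7) = 8*(-4/7) = -32/7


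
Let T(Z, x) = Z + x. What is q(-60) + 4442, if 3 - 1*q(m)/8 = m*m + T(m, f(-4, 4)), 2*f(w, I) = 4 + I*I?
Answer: -23934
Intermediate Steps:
f(w, I) = 2 + I²/2 (f(w, I) = (4 + I*I)/2 = (4 + I²)/2 = 2 + I²/2)
q(m) = -56 - 8*m - 8*m² (q(m) = 24 - 8*(m*m + (m + (2 + (½)*4²))) = 24 - 8*(m² + (m + (2 + (½)*16))) = 24 - 8*(m² + (m + (2 + 8))) = 24 - 8*(m² + (m + 10)) = 24 - 8*(m² + (10 + m)) = 24 - 8*(10 + m + m²) = 24 + (-80 - 8*m - 8*m²) = -56 - 8*m - 8*m²)
q(-60) + 4442 = (-56 - 8*(-60) - 8*(-60)²) + 4442 = (-56 + 480 - 8*3600) + 4442 = (-56 + 480 - 28800) + 4442 = -28376 + 4442 = -23934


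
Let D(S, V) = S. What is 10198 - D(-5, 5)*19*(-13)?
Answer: 8963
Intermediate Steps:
10198 - D(-5, 5)*19*(-13) = 10198 - (-5*19)*(-13) = 10198 - (-95)*(-13) = 10198 - 1*1235 = 10198 - 1235 = 8963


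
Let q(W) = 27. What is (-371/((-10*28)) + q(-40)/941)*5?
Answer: 50953/7528 ≈ 6.7685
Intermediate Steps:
(-371/((-10*28)) + q(-40)/941)*5 = (-371/((-10*28)) + 27/941)*5 = (-371/(-280) + 27*(1/941))*5 = (-371*(-1/280) + 27/941)*5 = (53/40 + 27/941)*5 = (50953/37640)*5 = 50953/7528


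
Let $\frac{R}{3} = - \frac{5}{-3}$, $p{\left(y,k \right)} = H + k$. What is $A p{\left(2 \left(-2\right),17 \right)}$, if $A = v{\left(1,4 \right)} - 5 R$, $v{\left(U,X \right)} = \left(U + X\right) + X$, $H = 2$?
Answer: $-304$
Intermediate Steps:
$p{\left(y,k \right)} = 2 + k$
$v{\left(U,X \right)} = U + 2 X$
$R = 5$ ($R = 3 \left(- \frac{5}{-3}\right) = 3 \left(\left(-5\right) \left(- \frac{1}{3}\right)\right) = 3 \cdot \frac{5}{3} = 5$)
$A = -16$ ($A = \left(1 + 2 \cdot 4\right) - 25 = \left(1 + 8\right) - 25 = 9 - 25 = -16$)
$A p{\left(2 \left(-2\right),17 \right)} = - 16 \left(2 + 17\right) = \left(-16\right) 19 = -304$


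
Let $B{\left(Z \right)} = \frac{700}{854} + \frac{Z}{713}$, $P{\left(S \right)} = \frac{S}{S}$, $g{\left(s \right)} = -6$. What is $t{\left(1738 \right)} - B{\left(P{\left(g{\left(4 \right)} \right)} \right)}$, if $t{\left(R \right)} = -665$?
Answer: $- \frac{28958556}{43493} \approx -665.82$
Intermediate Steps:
$P{\left(S \right)} = 1$
$B{\left(Z \right)} = \frac{50}{61} + \frac{Z}{713}$ ($B{\left(Z \right)} = 700 \cdot \frac{1}{854} + Z \frac{1}{713} = \frac{50}{61} + \frac{Z}{713}$)
$t{\left(1738 \right)} - B{\left(P{\left(g{\left(4 \right)} \right)} \right)} = -665 - \left(\frac{50}{61} + \frac{1}{713} \cdot 1\right) = -665 - \left(\frac{50}{61} + \frac{1}{713}\right) = -665 - \frac{35711}{43493} = - \frac{28958556}{43493}$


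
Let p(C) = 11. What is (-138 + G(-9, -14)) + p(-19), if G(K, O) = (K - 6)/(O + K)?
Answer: -2906/23 ≈ -126.35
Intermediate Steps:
G(K, O) = (-6 + K)/(K + O)
(-138 + G(-9, -14)) + p(-19) = (-138 + (-6 - 9)/(-9 - 14)) + 11 = (-138 - 15/(-23)) + 11 = (-138 - 1/23*(-15)) + 11 = (-138 + 15/23) + 11 = -3159/23 + 11 = -2906/23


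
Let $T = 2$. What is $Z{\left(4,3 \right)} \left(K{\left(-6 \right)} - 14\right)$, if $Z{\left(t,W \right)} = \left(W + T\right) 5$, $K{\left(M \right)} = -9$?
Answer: $-575$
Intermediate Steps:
$Z{\left(t,W \right)} = 10 + 5 W$ ($Z{\left(t,W \right)} = \left(W + 2\right) 5 = \left(2 + W\right) 5 = 10 + 5 W$)
$Z{\left(4,3 \right)} \left(K{\left(-6 \right)} - 14\right) = \left(10 + 5 \cdot 3\right) \left(-9 - 14\right) = \left(10 + 15\right) \left(-23\right) = 25 \left(-23\right) = -575$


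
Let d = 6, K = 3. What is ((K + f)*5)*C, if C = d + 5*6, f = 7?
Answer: 1800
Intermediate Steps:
C = 36 (C = 6 + 5*6 = 6 + 30 = 36)
((K + f)*5)*C = ((3 + 7)*5)*36 = (10*5)*36 = 50*36 = 1800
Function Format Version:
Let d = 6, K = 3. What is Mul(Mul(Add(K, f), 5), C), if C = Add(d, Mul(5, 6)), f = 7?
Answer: 1800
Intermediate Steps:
C = 36 (C = Add(6, Mul(5, 6)) = Add(6, 30) = 36)
Mul(Mul(Add(K, f), 5), C) = Mul(Mul(Add(3, 7), 5), 36) = Mul(Mul(10, 5), 36) = Mul(50, 36) = 1800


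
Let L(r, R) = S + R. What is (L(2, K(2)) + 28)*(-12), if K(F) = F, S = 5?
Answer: -420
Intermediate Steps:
L(r, R) = 5 + R
(L(2, K(2)) + 28)*(-12) = ((5 + 2) + 28)*(-12) = (7 + 28)*(-12) = 35*(-12) = -420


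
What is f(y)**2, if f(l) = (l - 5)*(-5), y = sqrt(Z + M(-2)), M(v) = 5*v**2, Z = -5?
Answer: 1000 - 250*sqrt(15) ≈ 31.754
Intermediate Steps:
y = sqrt(15) (y = sqrt(-5 + 5*(-2)**2) = sqrt(-5 + 5*4) = sqrt(-5 + 20) = sqrt(15) ≈ 3.8730)
f(l) = 25 - 5*l (f(l) = (-5 + l)*(-5) = 25 - 5*l)
f(y)**2 = (25 - 5*sqrt(15))**2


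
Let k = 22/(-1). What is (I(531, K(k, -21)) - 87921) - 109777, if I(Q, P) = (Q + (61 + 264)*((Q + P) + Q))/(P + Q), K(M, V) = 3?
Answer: -17537346/89 ≈ -1.9705e+5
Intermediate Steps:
k = -22 (k = 22*(-1) = -22)
I(Q, P) = (325*P + 651*Q)/(P + Q) (I(Q, P) = (Q + 325*((P + Q) + Q))/(P + Q) = (Q + 325*(P + 2*Q))/(P + Q) = (Q + (325*P + 650*Q))/(P + Q) = (325*P + 651*Q)/(P + Q))
(I(531, K(k, -21)) - 87921) - 109777 = ((325*3 + 651*531)/(3 + 531) - 87921) - 109777 = ((975 + 345681)/534 - 87921) - 109777 = ((1/534)*346656 - 87921) - 109777 = (57776/89 - 87921) - 109777 = -7767193/89 - 109777 = -17537346/89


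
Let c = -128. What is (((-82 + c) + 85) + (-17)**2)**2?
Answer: 26896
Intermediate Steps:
(((-82 + c) + 85) + (-17)**2)**2 = (((-82 - 128) + 85) + (-17)**2)**2 = ((-210 + 85) + 289)**2 = (-125 + 289)**2 = 164**2 = 26896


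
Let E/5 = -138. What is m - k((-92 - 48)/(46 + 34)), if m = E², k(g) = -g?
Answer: 1904393/4 ≈ 4.7610e+5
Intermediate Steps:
E = -690 (E = 5*(-138) = -690)
m = 476100 (m = (-690)² = 476100)
m - k((-92 - 48)/(46 + 34)) = 476100 - (-1)*(-92 - 48)/(46 + 34) = 476100 - (-1)*(-140/80) = 476100 - (-1)*(-140*1/80) = 476100 - (-1)*(-7)/4 = 476100 - 1*7/4 = 476100 - 7/4 = 1904393/4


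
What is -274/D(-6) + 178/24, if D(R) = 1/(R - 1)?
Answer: 23105/12 ≈ 1925.4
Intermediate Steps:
D(R) = 1/(-1 + R)
-274/D(-6) + 178/24 = -274/(1/(-1 - 6)) + 178/24 = -274/(1/(-7)) + 178*(1/24) = -274/(-1/7) + 89/12 = -274*(-7) + 89/12 = 1918 + 89/12 = 23105/12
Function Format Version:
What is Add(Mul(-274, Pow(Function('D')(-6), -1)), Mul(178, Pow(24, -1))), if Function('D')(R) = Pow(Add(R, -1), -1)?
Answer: Rational(23105, 12) ≈ 1925.4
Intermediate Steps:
Function('D')(R) = Pow(Add(-1, R), -1)
Add(Mul(-274, Pow(Function('D')(-6), -1)), Mul(178, Pow(24, -1))) = Add(Mul(-274, Pow(Pow(Add(-1, -6), -1), -1)), Mul(178, Pow(24, -1))) = Add(Mul(-274, Pow(Pow(-7, -1), -1)), Mul(178, Rational(1, 24))) = Add(Mul(-274, Pow(Rational(-1, 7), -1)), Rational(89, 12)) = Add(Mul(-274, -7), Rational(89, 12)) = Add(1918, Rational(89, 12)) = Rational(23105, 12)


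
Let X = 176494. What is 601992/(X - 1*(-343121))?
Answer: 7432/6415 ≈ 1.1585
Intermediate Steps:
601992/(X - 1*(-343121)) = 601992/(176494 - 1*(-343121)) = 601992/(176494 + 343121) = 601992/519615 = 601992*(1/519615) = 7432/6415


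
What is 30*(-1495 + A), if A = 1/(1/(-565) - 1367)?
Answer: -5773363925/128726 ≈ -44850.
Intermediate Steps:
A = -565/772356 (A = 1/(-1/565 - 1367) = 1/(-772356/565) = -565/772356 ≈ -0.00073153)
30*(-1495 + A) = 30*(-1495 - 565/772356) = 30*(-1154672785/772356) = -5773363925/128726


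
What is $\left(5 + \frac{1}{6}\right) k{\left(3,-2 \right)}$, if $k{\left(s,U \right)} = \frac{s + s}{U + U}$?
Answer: $- \frac{31}{4} \approx -7.75$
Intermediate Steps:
$k{\left(s,U \right)} = \frac{s}{U}$ ($k{\left(s,U \right)} = \frac{2 s}{2 U} = 2 s \frac{1}{2 U} = \frac{s}{U}$)
$\left(5 + \frac{1}{6}\right) k{\left(3,-2 \right)} = \left(5 + \frac{1}{6}\right) \frac{3}{-2} = \left(5 + \frac{1}{6}\right) 3 \left(- \frac{1}{2}\right) = \frac{31}{6} \left(- \frac{3}{2}\right) = - \frac{31}{4}$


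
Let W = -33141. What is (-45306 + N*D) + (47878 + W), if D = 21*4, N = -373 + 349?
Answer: -32585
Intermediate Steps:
N = -24
D = 84
(-45306 + N*D) + (47878 + W) = (-45306 - 24*84) + (47878 - 33141) = (-45306 - 2016) + 14737 = -47322 + 14737 = -32585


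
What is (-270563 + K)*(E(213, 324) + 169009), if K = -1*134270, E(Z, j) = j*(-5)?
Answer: -67764591037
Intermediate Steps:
E(Z, j) = -5*j
K = -134270
(-270563 + K)*(E(213, 324) + 169009) = (-270563 - 134270)*(-5*324 + 169009) = -404833*(-1620 + 169009) = -404833*167389 = -67764591037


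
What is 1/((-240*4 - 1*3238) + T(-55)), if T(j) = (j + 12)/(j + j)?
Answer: -110/461737 ≈ -0.00023823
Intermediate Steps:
T(j) = (12 + j)/(2*j) (T(j) = (12 + j)/((2*j)) = (12 + j)*(1/(2*j)) = (12 + j)/(2*j))
1/((-240*4 - 1*3238) + T(-55)) = 1/((-240*4 - 1*3238) + (½)*(12 - 55)/(-55)) = 1/((-960 - 3238) + (½)*(-1/55)*(-43)) = 1/(-4198 + 43/110) = 1/(-461737/110) = -110/461737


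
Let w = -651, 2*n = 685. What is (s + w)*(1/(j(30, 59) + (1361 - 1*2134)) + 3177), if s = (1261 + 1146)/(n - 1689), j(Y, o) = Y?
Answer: -4149675078070/2000899 ≈ -2.0739e+6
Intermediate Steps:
n = 685/2 (n = (½)*685 = 685/2 ≈ 342.50)
s = -4814/2693 (s = (1261 + 1146)/(685/2 - 1689) = 2407/(-2693/2) = 2407*(-2/2693) = -4814/2693 ≈ -1.7876)
(s + w)*(1/(j(30, 59) + (1361 - 1*2134)) + 3177) = (-4814/2693 - 651)*(1/(30 + (1361 - 1*2134)) + 3177) = -1757957*(1/(30 + (1361 - 2134)) + 3177)/2693 = -1757957*(1/(30 - 773) + 3177)/2693 = -1757957*(1/(-743) + 3177)/2693 = -1757957*(-1/743 + 3177)/2693 = -1757957/2693*2360510/743 = -4149675078070/2000899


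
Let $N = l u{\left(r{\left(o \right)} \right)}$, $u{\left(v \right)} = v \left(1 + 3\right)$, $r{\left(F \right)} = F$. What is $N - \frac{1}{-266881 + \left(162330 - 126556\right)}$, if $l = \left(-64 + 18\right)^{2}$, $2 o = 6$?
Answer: $\frac{5868268945}{231107} \approx 25392.0$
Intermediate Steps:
$o = 3$ ($o = \frac{1}{2} \cdot 6 = 3$)
$l = 2116$ ($l = \left(-46\right)^{2} = 2116$)
$u{\left(v \right)} = 4 v$ ($u{\left(v \right)} = v 4 = 4 v$)
$N = 25392$ ($N = 2116 \cdot 4 \cdot 3 = 2116 \cdot 12 = 25392$)
$N - \frac{1}{-266881 + \left(162330 - 126556\right)} = 25392 - \frac{1}{-266881 + \left(162330 - 126556\right)} = 25392 - \frac{1}{-266881 + 35774} = 25392 - \frac{1}{-231107} = 25392 - - \frac{1}{231107} = 25392 + \frac{1}{231107} = \frac{5868268945}{231107}$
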